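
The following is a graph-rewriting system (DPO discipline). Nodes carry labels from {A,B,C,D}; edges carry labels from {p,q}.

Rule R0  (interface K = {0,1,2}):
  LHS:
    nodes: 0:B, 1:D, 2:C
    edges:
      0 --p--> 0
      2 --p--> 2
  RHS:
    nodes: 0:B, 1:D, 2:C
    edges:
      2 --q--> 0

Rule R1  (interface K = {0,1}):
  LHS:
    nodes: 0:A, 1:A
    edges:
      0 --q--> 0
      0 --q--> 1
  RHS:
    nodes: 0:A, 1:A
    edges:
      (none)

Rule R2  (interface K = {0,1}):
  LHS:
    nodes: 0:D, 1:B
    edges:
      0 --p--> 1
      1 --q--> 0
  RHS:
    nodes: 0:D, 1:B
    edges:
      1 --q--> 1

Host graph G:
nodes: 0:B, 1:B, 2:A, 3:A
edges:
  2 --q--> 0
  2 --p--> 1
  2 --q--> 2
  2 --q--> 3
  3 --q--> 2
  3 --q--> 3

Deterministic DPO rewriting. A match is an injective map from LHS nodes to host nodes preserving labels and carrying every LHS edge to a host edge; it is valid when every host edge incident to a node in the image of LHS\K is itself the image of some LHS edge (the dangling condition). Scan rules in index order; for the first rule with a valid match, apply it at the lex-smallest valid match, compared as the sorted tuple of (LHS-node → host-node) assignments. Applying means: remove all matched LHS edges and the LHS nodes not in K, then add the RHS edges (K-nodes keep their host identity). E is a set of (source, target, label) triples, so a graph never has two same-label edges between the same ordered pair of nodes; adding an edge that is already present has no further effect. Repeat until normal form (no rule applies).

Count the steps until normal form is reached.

Answer: 2

Rewrite trace:
initial: |V|=4 |E|=6  E = 2-q->0 2-p->1 2-q->2 2-q->3 3-q->2 3-q->3
step 1: apply R1 at {0↦2, 1↦3}  → |V|=4 |E|=4  E = 2-q->0 2-p->1 3-q->2 3-q->3
step 2: apply R1 at {0↦3, 1↦2}  → |V|=4 |E|=2  E = 2-q->0 2-p->1
normal form: no rule applies after step 2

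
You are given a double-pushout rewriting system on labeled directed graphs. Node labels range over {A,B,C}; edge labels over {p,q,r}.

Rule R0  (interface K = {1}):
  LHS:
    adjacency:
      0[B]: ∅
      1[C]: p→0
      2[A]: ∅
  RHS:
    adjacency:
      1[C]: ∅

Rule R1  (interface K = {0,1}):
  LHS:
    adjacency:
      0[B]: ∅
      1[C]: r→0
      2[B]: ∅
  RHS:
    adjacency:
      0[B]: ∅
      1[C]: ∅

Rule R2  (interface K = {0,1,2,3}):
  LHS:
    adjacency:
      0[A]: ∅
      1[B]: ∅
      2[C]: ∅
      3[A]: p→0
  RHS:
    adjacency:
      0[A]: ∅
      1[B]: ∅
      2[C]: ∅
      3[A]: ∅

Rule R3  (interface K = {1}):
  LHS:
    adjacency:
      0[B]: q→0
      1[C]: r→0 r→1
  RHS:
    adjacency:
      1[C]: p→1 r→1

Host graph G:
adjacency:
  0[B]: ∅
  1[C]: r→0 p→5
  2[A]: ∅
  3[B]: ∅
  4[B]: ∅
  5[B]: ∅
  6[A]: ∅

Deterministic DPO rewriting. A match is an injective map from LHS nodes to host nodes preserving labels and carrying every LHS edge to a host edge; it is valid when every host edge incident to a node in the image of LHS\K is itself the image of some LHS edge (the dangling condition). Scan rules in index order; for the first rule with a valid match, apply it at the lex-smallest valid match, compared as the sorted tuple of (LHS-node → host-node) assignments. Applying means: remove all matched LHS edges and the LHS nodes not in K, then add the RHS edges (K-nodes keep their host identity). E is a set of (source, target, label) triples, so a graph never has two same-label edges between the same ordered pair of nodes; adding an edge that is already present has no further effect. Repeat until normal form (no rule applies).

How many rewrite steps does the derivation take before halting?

Answer: 2

Rewrite trace:
[0] host  ⇒  7 nodes, 2 edges  {1-r->0 1-p->5}
[1] R0 @ {0↦5, 1↦1, 2↦2}  ⇒  5 nodes, 1 edges  {1-r->0}
[2] R1 @ {0↦0, 1↦1, 2↦3}  ⇒  4 nodes, 0 edges  {∅}
final graph: no rule applies after step 2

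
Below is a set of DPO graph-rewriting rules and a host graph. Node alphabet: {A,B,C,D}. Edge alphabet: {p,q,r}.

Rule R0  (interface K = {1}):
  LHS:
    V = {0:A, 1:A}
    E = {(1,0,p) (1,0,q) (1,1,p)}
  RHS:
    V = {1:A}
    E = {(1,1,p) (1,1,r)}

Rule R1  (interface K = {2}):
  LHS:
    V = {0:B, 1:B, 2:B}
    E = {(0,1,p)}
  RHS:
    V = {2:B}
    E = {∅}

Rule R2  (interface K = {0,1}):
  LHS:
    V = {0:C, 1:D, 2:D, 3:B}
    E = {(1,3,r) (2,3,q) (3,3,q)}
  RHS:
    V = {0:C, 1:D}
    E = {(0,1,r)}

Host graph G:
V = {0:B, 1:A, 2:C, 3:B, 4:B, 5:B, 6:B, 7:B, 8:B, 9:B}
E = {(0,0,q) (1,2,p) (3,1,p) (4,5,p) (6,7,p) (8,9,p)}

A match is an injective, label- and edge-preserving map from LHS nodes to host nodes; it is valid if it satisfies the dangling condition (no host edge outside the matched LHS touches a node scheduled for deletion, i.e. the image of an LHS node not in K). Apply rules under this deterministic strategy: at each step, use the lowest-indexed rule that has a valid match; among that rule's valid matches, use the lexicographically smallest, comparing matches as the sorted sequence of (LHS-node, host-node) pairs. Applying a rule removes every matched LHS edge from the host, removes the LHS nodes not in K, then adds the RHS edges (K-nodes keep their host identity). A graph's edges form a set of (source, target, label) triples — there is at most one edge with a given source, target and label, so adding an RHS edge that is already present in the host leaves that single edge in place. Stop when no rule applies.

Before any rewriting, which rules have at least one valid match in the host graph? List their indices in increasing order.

Answer: [R1]

Rewrite trace:
R0: no valid match — LHS pattern not found
R1: 18 valid matches — {0↦4, 1↦5, 2↦0}, {0↦4, 1↦5, 2↦3}, {0↦4, 1↦5, 2↦6} (+15 more)
R2: no valid match — LHS pattern not found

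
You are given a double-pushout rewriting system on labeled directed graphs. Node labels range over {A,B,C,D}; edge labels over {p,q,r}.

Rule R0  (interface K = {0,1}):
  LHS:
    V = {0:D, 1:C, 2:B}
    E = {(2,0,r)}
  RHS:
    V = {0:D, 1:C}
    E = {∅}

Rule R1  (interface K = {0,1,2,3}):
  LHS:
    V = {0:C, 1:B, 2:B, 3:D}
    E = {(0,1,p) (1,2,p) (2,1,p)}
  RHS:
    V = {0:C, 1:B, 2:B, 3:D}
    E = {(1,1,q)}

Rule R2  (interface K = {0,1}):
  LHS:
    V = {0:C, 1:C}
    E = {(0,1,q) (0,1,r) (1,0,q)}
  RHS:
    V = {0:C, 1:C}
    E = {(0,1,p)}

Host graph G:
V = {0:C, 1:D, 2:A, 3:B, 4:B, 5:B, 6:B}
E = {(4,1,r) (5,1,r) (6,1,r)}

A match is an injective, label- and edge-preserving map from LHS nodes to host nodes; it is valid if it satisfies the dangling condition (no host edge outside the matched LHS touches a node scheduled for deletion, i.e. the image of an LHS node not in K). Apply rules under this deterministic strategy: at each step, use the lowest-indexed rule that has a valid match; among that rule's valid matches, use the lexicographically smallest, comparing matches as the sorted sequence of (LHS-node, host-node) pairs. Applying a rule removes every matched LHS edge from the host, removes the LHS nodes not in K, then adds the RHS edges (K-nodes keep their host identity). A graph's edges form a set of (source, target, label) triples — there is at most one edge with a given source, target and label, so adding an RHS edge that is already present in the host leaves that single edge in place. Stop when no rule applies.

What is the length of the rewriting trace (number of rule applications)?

[0] host  ⇒  7 nodes, 3 edges  {4-r->1 5-r->1 6-r->1}
[1] R0 @ {0↦1, 1↦0, 2↦4}  ⇒  6 nodes, 2 edges  {5-r->1 6-r->1}
[2] R0 @ {0↦1, 1↦0, 2↦5}  ⇒  5 nodes, 1 edges  {6-r->1}
[3] R0 @ {0↦1, 1↦0, 2↦6}  ⇒  4 nodes, 0 edges  {∅}
halt: no rule applies after step 3

Answer: 3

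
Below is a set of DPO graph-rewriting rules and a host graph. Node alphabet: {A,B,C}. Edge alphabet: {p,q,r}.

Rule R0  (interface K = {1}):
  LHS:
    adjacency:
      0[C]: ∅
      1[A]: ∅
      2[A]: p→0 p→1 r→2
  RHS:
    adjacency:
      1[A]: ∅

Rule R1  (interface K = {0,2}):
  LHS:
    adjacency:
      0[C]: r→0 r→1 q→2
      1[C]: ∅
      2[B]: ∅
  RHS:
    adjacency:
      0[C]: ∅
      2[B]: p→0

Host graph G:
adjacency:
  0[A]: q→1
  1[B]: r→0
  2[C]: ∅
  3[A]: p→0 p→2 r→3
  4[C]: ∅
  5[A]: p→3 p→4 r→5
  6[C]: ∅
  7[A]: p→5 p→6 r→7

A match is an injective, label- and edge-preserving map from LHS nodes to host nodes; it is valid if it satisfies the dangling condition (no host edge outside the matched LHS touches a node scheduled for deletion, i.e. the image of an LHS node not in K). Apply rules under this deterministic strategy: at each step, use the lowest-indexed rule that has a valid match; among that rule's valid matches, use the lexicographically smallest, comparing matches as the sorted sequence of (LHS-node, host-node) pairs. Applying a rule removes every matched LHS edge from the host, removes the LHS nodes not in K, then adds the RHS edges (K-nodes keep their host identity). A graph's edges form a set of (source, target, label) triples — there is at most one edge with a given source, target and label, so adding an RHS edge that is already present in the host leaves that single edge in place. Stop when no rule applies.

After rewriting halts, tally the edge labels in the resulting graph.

initial: |V|=8 |E|=11  E = 0-q->1 1-r->0 3-p->0 3-p->2 3-r->3 5-p->3 5-p->4 5-r->5 7-p->5 7-p->6 7-r->7
step 1: apply R0 at {0↦6, 1↦5, 2↦7}  → |V|=6 |E|=8  E = 0-q->1 1-r->0 3-p->0 3-p->2 3-r->3 5-p->3 5-p->4 5-r->5
step 2: apply R0 at {0↦4, 1↦3, 2↦5}  → |V|=4 |E|=5  E = 0-q->1 1-r->0 3-p->0 3-p->2 3-r->3
step 3: apply R0 at {0↦2, 1↦0, 2↦3}  → |V|=2 |E|=2  E = 0-q->1 1-r->0
normal form: no rule applies after step 3
NF edges: [(0, 1, 'q'), (1, 0, 'r')]

Answer: q:1 r:1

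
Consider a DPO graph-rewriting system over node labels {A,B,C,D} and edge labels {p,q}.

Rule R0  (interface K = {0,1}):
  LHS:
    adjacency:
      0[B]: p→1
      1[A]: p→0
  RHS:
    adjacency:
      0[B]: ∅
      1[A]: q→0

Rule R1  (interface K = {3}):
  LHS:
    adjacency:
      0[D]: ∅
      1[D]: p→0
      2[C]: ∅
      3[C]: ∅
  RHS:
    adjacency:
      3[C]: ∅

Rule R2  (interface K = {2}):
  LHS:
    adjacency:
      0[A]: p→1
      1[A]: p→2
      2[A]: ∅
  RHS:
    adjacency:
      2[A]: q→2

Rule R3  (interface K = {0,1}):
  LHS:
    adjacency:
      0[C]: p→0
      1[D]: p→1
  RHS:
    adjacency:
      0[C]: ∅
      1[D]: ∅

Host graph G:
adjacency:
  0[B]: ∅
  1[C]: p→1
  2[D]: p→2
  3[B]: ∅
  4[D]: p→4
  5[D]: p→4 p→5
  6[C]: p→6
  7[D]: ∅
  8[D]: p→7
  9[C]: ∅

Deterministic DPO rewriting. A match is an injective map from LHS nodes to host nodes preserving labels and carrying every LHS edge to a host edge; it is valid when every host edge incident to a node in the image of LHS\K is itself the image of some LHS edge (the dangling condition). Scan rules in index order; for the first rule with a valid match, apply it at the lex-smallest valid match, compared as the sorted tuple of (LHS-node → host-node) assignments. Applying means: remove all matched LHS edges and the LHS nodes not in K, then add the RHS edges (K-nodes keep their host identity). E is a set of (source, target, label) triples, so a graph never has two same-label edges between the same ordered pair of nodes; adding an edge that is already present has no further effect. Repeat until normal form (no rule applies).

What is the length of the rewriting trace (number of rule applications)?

Answer: 3

Derivation:
[0] host  ⇒  10 nodes, 7 edges  {1-p->1 2-p->2 4-p->4 5-p->4 5-p->5 6-p->6 8-p->7}
[1] R1 @ {0↦7, 1↦8, 2↦9, 3↦1}  ⇒  7 nodes, 6 edges  {1-p->1 2-p->2 4-p->4 5-p->4 5-p->5 6-p->6}
[2] R3 @ {0↦1, 1↦2}  ⇒  7 nodes, 4 edges  {4-p->4 5-p->4 5-p->5 6-p->6}
[3] R3 @ {0↦6, 1↦4}  ⇒  7 nodes, 2 edges  {5-p->4 5-p->5}
halt: no rule applies after step 3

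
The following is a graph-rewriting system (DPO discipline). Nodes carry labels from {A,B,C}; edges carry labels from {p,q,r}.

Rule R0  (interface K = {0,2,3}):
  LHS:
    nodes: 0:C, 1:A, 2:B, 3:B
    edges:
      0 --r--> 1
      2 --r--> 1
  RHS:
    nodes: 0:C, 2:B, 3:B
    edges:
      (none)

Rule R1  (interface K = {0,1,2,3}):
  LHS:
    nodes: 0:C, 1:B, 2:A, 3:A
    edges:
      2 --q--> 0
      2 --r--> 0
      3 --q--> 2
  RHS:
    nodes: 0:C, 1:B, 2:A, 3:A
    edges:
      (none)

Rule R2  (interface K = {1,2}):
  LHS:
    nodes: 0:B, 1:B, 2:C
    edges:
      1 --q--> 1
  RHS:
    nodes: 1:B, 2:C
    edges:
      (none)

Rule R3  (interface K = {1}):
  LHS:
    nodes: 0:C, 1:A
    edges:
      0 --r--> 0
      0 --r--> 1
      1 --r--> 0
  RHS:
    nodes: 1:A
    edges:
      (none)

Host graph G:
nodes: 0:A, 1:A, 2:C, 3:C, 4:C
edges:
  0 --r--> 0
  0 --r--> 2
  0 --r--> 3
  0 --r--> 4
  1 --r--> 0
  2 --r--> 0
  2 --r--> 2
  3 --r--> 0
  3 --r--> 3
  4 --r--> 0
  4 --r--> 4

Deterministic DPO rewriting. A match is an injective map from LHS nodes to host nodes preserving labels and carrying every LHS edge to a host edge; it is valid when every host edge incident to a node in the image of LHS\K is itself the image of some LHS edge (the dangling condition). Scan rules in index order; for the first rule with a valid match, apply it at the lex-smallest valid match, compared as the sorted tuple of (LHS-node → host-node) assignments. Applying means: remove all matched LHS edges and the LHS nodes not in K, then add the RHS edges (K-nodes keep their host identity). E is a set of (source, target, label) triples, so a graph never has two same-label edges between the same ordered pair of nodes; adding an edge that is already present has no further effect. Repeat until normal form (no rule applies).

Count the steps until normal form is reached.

Answer: 3

Rewrite trace:
initial: |V|=5 |E|=11  E = 0-r->0 0-r->2 0-r->3 0-r->4 1-r->0 2-r->0 2-r->2 3-r->0 3-r->3 4-r->0 4-r->4
step 1: apply R3 at {0↦2, 1↦0}  → |V|=4 |E|=8  E = 0-r->0 0-r->3 0-r->4 1-r->0 3-r->0 3-r->3 4-r->0 4-r->4
step 2: apply R3 at {0↦3, 1↦0}  → |V|=3 |E|=5  E = 0-r->0 0-r->4 1-r->0 4-r->0 4-r->4
step 3: apply R3 at {0↦4, 1↦0}  → |V|=2 |E|=2  E = 0-r->0 1-r->0
halt: no rule applies after step 3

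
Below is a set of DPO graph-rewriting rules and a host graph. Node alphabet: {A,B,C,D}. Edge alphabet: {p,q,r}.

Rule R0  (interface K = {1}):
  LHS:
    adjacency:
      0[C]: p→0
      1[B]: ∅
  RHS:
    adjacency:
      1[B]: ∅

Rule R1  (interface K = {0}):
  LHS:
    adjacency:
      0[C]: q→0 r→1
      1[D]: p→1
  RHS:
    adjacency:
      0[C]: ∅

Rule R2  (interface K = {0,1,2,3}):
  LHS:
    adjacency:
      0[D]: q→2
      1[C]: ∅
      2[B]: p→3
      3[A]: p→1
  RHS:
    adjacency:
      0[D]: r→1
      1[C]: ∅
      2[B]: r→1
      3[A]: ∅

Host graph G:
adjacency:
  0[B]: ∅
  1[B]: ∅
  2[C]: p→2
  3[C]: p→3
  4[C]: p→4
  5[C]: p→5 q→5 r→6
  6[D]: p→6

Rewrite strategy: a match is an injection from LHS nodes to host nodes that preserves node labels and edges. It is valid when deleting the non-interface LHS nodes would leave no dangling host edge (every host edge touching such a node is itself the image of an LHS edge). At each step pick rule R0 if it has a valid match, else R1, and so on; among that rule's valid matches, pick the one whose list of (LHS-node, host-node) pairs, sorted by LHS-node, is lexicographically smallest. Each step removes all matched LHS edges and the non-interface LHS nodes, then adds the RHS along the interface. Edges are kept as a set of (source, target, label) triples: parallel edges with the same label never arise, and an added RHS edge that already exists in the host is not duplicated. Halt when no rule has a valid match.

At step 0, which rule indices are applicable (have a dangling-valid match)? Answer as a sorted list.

Answer: [R0,R1]

Steps:
R0: 6 valid matches — {0↦2, 1↦0}, {0↦2, 1↦1}, {0↦3, 1↦0} (+3 more)
R1: 1 valid match — {0↦5, 1↦6}
R2: no valid match — LHS pattern not found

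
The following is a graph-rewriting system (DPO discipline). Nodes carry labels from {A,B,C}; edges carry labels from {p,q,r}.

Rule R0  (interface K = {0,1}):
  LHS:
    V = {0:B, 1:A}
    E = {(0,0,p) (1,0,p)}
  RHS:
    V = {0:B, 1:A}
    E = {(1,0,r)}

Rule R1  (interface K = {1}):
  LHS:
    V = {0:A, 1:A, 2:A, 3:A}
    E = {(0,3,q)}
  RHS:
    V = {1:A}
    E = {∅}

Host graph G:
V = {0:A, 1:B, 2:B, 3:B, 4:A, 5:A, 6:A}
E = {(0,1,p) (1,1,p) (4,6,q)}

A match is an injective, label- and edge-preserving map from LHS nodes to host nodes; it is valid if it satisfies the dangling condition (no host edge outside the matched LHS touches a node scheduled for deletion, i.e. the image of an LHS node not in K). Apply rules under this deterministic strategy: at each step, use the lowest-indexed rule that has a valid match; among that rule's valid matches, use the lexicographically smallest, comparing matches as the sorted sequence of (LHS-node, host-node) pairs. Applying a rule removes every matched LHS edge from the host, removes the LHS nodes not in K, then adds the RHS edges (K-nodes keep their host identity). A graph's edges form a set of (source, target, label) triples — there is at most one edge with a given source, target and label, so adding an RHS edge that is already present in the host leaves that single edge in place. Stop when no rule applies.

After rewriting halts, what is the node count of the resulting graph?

[0] host  ⇒  7 nodes, 3 edges  {0-p->1 1-p->1 4-q->6}
[1] R0 @ {0↦1, 1↦0}  ⇒  7 nodes, 2 edges  {0-r->1 4-q->6}
[2] R1 @ {0↦4, 1↦0, 2↦5, 3↦6}  ⇒  4 nodes, 1 edges  {0-r->1}
final graph: no rule applies after step 2
NF nodes: {0:A, 1:B, 2:B, 3:B}

Answer: 4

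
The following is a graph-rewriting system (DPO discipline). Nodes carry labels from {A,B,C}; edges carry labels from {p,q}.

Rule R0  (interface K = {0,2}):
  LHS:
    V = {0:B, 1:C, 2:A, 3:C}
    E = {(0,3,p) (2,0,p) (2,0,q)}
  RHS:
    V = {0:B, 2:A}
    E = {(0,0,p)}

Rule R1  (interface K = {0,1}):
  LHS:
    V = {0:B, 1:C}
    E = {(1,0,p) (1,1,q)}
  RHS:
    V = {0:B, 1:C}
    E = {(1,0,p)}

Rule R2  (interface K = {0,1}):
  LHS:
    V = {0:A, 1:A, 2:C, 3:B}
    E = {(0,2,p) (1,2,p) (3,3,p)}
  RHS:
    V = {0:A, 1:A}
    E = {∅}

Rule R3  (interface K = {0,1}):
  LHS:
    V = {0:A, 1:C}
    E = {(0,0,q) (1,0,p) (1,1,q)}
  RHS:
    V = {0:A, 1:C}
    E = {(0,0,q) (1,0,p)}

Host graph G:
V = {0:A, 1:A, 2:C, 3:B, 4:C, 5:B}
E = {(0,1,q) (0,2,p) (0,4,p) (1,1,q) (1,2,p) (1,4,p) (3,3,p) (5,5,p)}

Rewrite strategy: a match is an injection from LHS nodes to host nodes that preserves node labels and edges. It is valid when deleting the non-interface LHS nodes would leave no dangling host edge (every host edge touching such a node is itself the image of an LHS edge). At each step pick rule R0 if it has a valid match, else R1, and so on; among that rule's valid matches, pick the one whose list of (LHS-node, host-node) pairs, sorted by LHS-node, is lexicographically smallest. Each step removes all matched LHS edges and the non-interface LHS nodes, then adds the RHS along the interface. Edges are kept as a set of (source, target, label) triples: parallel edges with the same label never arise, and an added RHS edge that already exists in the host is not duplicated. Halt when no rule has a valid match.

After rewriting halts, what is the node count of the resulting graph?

Answer: 2

Steps:
[0] host  ⇒  6 nodes, 8 edges  {0-q->1 0-p->2 0-p->4 1-q->1 1-p->2 1-p->4 3-p->3 5-p->5}
[1] R2 @ {0↦0, 1↦1, 2↦2, 3↦3}  ⇒  4 nodes, 5 edges  {0-q->1 0-p->4 1-q->1 1-p->4 5-p->5}
[2] R2 @ {0↦0, 1↦1, 2↦4, 3↦5}  ⇒  2 nodes, 2 edges  {0-q->1 1-q->1}
normal form: no rule applies after step 2
NF nodes: {0:A, 1:A}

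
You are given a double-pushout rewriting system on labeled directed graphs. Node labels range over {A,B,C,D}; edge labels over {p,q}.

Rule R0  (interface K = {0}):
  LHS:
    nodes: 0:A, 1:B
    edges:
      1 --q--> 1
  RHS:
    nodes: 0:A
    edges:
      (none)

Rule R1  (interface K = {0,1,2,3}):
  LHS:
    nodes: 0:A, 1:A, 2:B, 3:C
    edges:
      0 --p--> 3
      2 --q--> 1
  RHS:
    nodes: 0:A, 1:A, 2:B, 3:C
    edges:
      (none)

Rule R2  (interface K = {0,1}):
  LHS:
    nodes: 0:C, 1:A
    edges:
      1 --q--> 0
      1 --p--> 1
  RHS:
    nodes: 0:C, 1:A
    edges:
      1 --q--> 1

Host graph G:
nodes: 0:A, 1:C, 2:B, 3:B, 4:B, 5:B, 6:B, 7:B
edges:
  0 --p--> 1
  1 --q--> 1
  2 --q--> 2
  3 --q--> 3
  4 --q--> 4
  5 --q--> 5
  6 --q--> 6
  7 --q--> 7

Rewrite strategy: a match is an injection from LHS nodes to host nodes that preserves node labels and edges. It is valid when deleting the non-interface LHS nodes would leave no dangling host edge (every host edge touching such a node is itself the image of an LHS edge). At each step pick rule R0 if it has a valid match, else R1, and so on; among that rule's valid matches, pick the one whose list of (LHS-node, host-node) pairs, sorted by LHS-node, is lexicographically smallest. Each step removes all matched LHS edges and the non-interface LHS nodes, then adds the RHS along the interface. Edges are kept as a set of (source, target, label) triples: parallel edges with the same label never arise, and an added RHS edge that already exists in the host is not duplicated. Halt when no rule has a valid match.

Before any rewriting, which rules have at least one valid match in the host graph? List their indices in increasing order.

R0: 6 valid matches — {0↦0, 1↦2}, {0↦0, 1↦3}, {0↦0, 1↦4} (+3 more)
R1: no valid match — LHS pattern not found
R2: no valid match — LHS pattern not found

Answer: [R0]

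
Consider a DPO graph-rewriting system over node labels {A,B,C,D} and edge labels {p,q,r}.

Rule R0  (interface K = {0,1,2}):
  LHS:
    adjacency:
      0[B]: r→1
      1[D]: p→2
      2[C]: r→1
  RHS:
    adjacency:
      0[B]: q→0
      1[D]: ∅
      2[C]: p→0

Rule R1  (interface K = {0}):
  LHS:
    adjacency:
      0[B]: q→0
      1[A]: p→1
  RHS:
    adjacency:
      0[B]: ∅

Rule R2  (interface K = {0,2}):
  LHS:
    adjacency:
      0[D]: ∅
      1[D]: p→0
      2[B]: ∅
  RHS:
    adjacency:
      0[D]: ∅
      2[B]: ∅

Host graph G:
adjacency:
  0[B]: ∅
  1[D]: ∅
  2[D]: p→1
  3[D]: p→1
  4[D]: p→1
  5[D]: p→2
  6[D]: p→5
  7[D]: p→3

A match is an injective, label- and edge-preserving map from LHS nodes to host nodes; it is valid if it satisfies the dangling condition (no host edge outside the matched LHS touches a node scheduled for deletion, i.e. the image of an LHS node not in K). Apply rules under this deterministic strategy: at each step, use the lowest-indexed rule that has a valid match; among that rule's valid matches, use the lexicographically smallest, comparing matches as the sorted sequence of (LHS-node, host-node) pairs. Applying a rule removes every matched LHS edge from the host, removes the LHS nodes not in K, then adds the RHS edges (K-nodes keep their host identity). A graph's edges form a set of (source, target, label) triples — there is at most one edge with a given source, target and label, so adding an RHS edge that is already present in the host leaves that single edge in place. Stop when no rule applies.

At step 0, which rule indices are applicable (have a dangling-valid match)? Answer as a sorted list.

R0: no valid match — LHS pattern not found
R1: no valid match — LHS pattern not found
R2: 3 valid matches — {0↦1, 1↦4, 2↦0}, {0↦3, 1↦7, 2↦0}, {0↦5, 1↦6, 2↦0}

Answer: [R2]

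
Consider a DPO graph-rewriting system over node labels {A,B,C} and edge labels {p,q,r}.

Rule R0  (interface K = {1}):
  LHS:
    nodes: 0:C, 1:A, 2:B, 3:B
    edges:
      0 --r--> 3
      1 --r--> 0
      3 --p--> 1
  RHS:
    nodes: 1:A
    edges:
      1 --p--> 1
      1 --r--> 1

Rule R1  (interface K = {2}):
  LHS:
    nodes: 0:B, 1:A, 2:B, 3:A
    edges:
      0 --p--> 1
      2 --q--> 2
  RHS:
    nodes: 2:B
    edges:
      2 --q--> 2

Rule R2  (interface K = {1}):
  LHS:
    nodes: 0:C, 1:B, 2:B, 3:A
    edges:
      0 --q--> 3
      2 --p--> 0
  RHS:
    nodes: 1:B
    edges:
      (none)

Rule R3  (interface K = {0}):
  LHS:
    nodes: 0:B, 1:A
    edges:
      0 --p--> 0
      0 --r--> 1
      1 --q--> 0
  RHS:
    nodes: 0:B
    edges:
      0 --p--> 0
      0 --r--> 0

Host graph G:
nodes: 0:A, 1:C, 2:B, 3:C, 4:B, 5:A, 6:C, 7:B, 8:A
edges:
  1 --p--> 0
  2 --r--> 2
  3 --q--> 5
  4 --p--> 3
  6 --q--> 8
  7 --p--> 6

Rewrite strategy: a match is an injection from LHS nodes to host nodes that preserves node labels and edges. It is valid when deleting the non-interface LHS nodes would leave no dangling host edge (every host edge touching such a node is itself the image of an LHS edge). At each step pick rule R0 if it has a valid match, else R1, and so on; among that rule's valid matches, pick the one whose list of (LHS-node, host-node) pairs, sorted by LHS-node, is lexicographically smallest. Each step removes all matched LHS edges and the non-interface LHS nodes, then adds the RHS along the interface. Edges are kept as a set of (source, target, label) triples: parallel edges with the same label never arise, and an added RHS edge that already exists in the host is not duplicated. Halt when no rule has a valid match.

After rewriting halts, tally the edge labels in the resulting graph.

[0] host  ⇒  9 nodes, 6 edges  {1-p->0 2-r->2 3-q->5 4-p->3 6-q->8 7-p->6}
[1] R2 @ {0↦3, 1↦2, 2↦4, 3↦5}  ⇒  6 nodes, 4 edges  {1-p->0 2-r->2 6-q->8 7-p->6}
[2] R2 @ {0↦6, 1↦2, 2↦7, 3↦8}  ⇒  3 nodes, 2 edges  {1-p->0 2-r->2}
normal form: no rule applies after step 2
NF edges: [(1, 0, 'p'), (2, 2, 'r')]

Answer: p:1 r:1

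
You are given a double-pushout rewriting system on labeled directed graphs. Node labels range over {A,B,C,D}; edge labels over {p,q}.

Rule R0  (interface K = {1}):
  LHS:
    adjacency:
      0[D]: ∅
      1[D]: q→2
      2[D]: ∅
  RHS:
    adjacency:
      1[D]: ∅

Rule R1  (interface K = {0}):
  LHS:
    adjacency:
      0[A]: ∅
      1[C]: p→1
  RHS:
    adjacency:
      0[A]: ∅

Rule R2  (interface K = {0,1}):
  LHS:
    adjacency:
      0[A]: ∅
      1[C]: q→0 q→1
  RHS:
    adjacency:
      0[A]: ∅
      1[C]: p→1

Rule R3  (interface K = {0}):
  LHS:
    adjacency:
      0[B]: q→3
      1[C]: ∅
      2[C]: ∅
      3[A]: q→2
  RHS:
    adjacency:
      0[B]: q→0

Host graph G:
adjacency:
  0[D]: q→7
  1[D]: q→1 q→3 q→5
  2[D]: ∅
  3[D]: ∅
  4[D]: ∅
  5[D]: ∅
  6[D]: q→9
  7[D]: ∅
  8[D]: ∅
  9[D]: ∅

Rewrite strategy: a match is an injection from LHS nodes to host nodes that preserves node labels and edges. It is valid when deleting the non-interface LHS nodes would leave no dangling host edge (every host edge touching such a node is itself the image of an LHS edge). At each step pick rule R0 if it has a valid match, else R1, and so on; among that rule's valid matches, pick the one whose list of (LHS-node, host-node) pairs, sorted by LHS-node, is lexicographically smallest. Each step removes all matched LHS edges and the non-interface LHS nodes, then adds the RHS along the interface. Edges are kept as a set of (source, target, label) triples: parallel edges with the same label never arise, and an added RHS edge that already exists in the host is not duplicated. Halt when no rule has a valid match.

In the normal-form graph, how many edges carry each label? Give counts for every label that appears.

start.  V:10 E:5  edges: 0-q->7 1-q->1 1-q->3 1-q->5 6-q->9
1. fire R0 via {0↦2, 1↦0, 2↦7}  →  V:8 E:4  edges: 1-q->1 1-q->3 1-q->5 6-q->9
2. fire R0 via {0↦0, 1↦1, 2↦3}  →  V:6 E:3  edges: 1-q->1 1-q->5 6-q->9
3. fire R0 via {0↦4, 1↦1, 2↦5}  →  V:4 E:2  edges: 1-q->1 6-q->9
4. fire R0 via {0↦8, 1↦6, 2↦9}  →  V:2 E:1  edges: 1-q->1
halt: no rule applies after step 4
NF edges: [(1, 1, 'q')]

Answer: q:1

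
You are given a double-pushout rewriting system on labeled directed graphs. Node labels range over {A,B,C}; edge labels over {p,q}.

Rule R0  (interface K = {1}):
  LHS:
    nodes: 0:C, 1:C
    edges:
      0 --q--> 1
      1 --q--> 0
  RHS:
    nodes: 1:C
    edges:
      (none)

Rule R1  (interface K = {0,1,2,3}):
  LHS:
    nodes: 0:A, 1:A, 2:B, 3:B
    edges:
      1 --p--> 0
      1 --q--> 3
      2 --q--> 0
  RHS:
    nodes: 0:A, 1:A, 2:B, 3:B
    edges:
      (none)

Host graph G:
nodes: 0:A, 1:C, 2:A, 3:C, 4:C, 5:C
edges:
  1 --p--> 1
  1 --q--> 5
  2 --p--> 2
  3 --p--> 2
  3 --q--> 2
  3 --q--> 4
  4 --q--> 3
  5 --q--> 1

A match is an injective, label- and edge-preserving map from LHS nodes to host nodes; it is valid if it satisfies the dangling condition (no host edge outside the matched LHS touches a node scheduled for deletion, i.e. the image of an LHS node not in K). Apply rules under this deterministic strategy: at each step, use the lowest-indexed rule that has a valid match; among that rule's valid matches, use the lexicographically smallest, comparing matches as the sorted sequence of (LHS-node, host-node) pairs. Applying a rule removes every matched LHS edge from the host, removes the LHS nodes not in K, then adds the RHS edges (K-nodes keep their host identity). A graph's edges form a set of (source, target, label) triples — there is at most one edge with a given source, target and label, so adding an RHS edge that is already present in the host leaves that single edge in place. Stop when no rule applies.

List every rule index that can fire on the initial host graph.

Answer: [R0]

Derivation:
R0: 2 valid matches — {0↦4, 1↦3}, {0↦5, 1↦1}
R1: no valid match — LHS pattern not found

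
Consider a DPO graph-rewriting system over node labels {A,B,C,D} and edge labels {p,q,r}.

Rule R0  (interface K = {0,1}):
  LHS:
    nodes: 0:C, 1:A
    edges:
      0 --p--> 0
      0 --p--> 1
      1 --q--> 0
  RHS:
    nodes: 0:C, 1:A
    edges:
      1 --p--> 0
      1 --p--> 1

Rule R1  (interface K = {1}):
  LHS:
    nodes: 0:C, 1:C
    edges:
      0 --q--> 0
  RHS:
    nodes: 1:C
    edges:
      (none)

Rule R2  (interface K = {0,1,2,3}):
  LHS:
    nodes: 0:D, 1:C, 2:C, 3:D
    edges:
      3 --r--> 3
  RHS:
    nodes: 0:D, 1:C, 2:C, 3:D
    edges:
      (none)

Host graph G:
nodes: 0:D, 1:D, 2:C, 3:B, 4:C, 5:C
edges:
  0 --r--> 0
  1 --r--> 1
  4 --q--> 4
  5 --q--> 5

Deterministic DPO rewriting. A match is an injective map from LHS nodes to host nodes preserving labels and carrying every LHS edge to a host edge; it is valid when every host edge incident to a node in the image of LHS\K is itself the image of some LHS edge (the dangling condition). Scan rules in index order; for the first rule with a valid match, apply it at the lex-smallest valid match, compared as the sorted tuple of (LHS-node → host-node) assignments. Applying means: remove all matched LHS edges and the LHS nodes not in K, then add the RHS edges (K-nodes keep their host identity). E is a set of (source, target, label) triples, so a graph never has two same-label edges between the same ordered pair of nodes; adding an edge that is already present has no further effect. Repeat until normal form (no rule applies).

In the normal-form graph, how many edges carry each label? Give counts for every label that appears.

Answer: r:2

Derivation:
[0] host  ⇒  6 nodes, 4 edges  {0-r->0 1-r->1 4-q->4 5-q->5}
[1] R1 @ {0↦4, 1↦2}  ⇒  5 nodes, 3 edges  {0-r->0 1-r->1 5-q->5}
[2] R1 @ {0↦5, 1↦2}  ⇒  4 nodes, 2 edges  {0-r->0 1-r->1}
final graph: no rule applies after step 2
NF edges: [(0, 0, 'r'), (1, 1, 'r')]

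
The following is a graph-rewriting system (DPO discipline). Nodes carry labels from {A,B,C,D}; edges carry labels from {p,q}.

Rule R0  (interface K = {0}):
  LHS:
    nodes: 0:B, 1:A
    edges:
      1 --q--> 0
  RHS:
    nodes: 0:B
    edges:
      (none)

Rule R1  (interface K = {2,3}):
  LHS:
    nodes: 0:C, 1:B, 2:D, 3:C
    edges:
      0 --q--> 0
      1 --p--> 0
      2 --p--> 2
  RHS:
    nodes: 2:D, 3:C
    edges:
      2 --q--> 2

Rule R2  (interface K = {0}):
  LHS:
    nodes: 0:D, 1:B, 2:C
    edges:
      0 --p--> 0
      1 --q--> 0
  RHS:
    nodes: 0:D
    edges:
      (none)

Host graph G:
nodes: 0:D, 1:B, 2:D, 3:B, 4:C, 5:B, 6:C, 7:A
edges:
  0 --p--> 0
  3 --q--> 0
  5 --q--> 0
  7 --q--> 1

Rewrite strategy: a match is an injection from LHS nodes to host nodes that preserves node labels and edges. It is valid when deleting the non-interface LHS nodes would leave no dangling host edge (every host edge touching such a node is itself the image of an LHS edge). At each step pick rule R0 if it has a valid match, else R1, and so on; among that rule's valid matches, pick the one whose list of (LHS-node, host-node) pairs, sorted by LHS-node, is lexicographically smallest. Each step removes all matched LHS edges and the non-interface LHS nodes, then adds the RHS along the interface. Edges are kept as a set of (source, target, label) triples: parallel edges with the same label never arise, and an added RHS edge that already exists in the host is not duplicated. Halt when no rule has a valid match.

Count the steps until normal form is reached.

[0] host  ⇒  8 nodes, 4 edges  {0-p->0 3-q->0 5-q->0 7-q->1}
[1] R0 @ {0↦1, 1↦7}  ⇒  7 nodes, 3 edges  {0-p->0 3-q->0 5-q->0}
[2] R2 @ {0↦0, 1↦3, 2↦4}  ⇒  5 nodes, 1 edges  {5-q->0}
final graph: no rule applies after step 2

Answer: 2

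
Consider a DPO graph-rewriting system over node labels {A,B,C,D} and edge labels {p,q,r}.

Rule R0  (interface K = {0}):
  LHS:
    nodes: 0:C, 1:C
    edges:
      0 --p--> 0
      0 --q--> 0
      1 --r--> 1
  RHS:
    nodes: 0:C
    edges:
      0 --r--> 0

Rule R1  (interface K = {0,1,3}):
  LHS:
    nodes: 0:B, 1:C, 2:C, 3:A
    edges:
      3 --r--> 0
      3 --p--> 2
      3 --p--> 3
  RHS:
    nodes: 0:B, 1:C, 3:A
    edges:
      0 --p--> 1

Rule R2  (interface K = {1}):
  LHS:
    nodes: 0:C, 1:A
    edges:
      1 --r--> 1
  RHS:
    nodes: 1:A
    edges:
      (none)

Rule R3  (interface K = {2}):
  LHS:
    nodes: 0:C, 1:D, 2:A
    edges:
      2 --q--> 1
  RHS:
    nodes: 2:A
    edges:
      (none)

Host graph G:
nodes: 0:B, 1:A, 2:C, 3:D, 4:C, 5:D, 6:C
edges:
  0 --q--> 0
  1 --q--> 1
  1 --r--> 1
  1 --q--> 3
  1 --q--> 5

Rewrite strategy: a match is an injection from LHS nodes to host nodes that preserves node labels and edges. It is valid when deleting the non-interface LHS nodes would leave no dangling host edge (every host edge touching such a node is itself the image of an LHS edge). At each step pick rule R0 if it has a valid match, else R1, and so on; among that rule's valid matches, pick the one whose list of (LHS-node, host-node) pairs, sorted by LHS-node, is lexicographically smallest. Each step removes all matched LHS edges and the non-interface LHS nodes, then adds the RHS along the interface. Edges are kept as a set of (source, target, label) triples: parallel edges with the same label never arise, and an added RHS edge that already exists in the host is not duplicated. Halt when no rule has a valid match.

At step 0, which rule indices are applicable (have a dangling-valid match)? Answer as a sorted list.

R0: no valid match — LHS pattern not found
R1: no valid match — LHS pattern not found
R2: 3 valid matches — {0↦2, 1↦1}, {0↦4, 1↦1}, {0↦6, 1↦1}
R3: 6 valid matches — {0↦2, 1↦3, 2↦1}, {0↦2, 1↦5, 2↦1}, {0↦4, 1↦3, 2↦1} (+3 more)

Answer: [R2,R3]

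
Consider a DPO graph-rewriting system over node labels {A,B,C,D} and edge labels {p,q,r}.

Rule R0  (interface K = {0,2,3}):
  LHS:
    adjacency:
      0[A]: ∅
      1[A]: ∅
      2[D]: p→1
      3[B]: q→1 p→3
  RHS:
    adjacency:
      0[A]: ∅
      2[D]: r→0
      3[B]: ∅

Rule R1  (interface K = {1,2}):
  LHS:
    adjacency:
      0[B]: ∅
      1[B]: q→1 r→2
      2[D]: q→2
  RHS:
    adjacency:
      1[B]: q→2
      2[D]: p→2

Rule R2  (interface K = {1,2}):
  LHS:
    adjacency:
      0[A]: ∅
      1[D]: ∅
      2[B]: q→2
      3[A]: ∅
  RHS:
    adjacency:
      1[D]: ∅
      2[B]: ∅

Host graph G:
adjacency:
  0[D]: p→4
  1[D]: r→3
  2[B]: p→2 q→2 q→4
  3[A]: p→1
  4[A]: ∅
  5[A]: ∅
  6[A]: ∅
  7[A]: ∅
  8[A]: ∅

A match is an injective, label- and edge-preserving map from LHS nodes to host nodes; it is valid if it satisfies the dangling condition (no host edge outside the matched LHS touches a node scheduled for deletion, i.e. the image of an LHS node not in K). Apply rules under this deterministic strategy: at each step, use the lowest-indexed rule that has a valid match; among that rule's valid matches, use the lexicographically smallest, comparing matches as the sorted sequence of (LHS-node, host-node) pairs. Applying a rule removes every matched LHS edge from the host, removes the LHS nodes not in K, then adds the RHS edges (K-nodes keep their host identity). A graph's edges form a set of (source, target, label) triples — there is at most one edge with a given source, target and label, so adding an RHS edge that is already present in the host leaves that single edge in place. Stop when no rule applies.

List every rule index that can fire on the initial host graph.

Answer: [R0,R2]

Steps:
R0: 5 valid matches — {0↦3, 1↦4, 2↦0, 3↦2}, {0↦5, 1↦4, 2↦0, 3↦2}, {0↦6, 1↦4, 2↦0, 3↦2} (+2 more)
R1: no valid match — LHS pattern not found
R2: 24 valid matches — {0↦5, 1↦0, 2↦2, 3↦6}, {0↦5, 1↦0, 2↦2, 3↦7}, {0↦5, 1↦0, 2↦2, 3↦8} (+21 more)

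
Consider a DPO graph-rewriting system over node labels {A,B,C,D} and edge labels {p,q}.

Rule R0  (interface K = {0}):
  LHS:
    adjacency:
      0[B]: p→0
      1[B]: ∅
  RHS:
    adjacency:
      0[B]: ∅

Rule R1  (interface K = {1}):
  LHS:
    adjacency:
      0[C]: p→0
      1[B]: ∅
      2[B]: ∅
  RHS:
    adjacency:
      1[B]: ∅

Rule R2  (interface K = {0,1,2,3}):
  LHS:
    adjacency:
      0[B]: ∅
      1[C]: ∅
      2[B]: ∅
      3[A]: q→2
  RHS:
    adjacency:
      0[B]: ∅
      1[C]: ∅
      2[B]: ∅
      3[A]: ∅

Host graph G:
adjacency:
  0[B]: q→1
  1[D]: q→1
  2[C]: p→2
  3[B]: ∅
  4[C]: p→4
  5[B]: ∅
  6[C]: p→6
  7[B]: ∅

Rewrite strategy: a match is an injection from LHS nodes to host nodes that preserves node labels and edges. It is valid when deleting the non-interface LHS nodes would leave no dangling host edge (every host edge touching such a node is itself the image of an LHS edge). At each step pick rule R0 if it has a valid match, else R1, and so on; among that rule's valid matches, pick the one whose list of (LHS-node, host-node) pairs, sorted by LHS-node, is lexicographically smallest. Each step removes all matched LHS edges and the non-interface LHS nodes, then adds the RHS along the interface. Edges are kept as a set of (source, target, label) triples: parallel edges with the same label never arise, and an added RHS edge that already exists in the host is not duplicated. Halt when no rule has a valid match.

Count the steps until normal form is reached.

start.  V:8 E:5  edges: 0-q->1 1-q->1 2-p->2 4-p->4 6-p->6
1. fire R1 via {0↦2, 1↦0, 2↦3}  →  V:6 E:4  edges: 0-q->1 1-q->1 4-p->4 6-p->6
2. fire R1 via {0↦4, 1↦0, 2↦5}  →  V:4 E:3  edges: 0-q->1 1-q->1 6-p->6
3. fire R1 via {0↦6, 1↦0, 2↦7}  →  V:2 E:2  edges: 0-q->1 1-q->1
halt: no rule applies after step 3

Answer: 3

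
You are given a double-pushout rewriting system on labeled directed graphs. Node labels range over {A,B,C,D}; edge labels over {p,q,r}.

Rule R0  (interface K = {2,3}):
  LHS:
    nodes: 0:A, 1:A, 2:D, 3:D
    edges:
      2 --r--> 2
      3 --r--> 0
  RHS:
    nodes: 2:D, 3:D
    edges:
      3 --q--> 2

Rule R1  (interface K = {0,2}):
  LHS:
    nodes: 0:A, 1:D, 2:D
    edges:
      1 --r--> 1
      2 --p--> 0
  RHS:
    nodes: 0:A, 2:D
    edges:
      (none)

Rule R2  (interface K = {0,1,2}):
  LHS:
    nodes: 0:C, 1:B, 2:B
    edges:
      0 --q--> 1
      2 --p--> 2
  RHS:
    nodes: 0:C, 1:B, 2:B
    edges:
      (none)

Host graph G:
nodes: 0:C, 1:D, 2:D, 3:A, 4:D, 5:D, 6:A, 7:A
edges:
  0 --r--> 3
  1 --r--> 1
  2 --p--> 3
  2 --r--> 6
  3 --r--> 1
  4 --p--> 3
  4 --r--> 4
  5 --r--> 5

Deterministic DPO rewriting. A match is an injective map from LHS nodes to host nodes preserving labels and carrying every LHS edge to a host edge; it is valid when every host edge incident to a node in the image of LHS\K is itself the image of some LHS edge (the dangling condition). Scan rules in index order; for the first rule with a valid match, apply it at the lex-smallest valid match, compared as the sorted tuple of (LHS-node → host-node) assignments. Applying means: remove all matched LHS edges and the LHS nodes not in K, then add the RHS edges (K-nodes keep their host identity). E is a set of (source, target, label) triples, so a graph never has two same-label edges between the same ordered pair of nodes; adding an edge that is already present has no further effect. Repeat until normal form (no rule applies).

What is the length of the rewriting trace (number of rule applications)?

initial: |V|=8 |E|=8  E = 0-r->3 1-r->1 2-p->3 2-r->6 3-r->1 4-p->3 4-r->4 5-r->5
step 1: apply R0 at {0↦6, 1↦7, 2↦1, 3↦2}  → |V|=6 |E|=7  E = 0-r->3 2-q->1 2-p->3 3-r->1 4-p->3 4-r->4 5-r->5
step 2: apply R1 at {0↦3, 1↦5, 2↦2}  → |V|=5 |E|=5  E = 0-r->3 2-q->1 3-r->1 4-p->3 4-r->4
halt: no rule applies after step 2

Answer: 2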